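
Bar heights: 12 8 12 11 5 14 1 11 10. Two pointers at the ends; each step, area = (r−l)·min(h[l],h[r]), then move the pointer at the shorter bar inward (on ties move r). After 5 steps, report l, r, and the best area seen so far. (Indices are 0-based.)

l=2, r=5, best area=80

[0,8] min(12,10)*8=80 best=80 * → r--
[0,7] min(12,11)*7=77 best=80 → r--
[0,6] min(12,1)*6=6 best=80 → r--
[0,5] min(12,14)*5=60 best=80 → l++
[1,5] min(8,14)*4=32 best=80 → l++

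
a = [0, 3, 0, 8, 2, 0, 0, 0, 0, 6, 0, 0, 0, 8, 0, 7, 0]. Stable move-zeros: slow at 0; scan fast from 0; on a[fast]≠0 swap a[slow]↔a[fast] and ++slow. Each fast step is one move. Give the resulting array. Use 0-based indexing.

(s=0,f=0) a[fast]=0 → fast++
(s=0,f=1) a[fast]=3≠0 swap→a[0]=3 → slow++,fast++
(s=1,f=2) a[fast]=0 → fast++
(s=1,f=3) a[fast]=8≠0 swap→a[1]=8 → slow++,fast++
(s=2,f=4) a[fast]=2≠0 swap→a[2]=2 → slow++,fast++
(s=3,f=5) a[fast]=0 → fast++
(s=3,f=6) a[fast]=0 → fast++
(s=3,f=7) a[fast]=0 → fast++
(s=3,f=8) a[fast]=0 → fast++
(s=3,f=9) a[fast]=6≠0 swap→a[3]=6 → slow++,fast++
(s=4,f=10) a[fast]=0 → fast++
(s=4,f=11) a[fast]=0 → fast++
(s=4,f=12) a[fast]=0 → fast++
(s=4,f=13) a[fast]=8≠0 swap→a[4]=8 → slow++,fast++
(s=5,f=14) a[fast]=0 → fast++
(s=5,f=15) a[fast]=7≠0 swap→a[5]=7 → slow++,fast++
(s=6,f=16) a[fast]=0 → fast++

[3, 8, 2, 6, 8, 7, 0, 0, 0, 0, 0, 0, 0, 0, 0, 0, 0]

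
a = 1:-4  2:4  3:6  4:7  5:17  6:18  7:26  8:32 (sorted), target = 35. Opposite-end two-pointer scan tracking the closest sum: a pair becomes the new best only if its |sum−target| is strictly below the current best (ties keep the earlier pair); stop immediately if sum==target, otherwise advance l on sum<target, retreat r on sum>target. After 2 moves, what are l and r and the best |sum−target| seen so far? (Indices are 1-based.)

l=2, r=7, best |Δ|=1

[1,8] -4+32=28 d=7 * → l++
[2,8] 4+32=36 d=1 * → r--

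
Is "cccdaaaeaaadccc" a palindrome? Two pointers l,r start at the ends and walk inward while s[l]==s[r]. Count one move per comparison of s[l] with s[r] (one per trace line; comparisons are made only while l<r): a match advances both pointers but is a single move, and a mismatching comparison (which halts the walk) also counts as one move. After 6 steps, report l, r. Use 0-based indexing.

l=0 r=14: 'c'=='c', l++,r--
l=1 r=13: 'c'=='c', l++,r--
l=2 r=12: 'c'=='c', l++,r--
l=3 r=11: 'd'=='d', l++,r--
l=4 r=10: 'a'=='a', l++,r--
l=5 r=9: 'a'=='a', l++,r--

l=6, r=8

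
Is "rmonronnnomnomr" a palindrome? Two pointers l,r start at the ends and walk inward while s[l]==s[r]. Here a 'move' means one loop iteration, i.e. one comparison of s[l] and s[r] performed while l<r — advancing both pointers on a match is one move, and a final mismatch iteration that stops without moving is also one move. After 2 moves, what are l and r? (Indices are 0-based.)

l=2, r=12

l=0 r=14: 'r'=='r', l++,r--
l=1 r=13: 'm'=='m', l++,r--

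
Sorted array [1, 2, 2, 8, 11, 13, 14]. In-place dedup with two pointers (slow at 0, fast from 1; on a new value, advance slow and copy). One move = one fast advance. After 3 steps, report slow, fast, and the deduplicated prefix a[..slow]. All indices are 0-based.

slow=2, fast=4, prefix=[1, 2, 8]

(s=0,f=1) a[fast]=2≠a[slow]=1 write a[1]=2 → slow++,fast++
(s=1,f=2) a[fast]=2=a[slow] dup → fast++
(s=1,f=3) a[fast]=8≠a[slow]=2 write a[2]=8 → slow++,fast++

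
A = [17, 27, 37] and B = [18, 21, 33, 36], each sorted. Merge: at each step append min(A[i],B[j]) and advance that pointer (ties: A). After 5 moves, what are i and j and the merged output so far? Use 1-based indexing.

i=3, j=4, merged so far=[17, 18, 21, 27, 33]

[i=1,j=1] A[i]=17<=B[j]=18 take 17 → i++
[i=2,j=1] A[i]=27>B[j]=18 take 18 → j++
[i=2,j=2] A[i]=27>B[j]=21 take 21 → j++
[i=2,j=3] A[i]=27<=B[j]=33 take 27 → i++
[i=3,j=3] A[i]=37>B[j]=33 take 33 → j++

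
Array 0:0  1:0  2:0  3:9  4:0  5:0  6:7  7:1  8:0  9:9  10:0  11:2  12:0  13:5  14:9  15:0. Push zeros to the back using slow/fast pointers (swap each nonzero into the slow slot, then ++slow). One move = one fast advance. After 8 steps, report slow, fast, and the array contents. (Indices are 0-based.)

(s=0,f=0) a[fast]=0 → fast++
(s=0,f=1) a[fast]=0 → fast++
(s=0,f=2) a[fast]=0 → fast++
(s=0,f=3) a[fast]=9≠0 swap→a[0]=9 → slow++,fast++
(s=1,f=4) a[fast]=0 → fast++
(s=1,f=5) a[fast]=0 → fast++
(s=1,f=6) a[fast]=7≠0 swap→a[1]=7 → slow++,fast++
(s=2,f=7) a[fast]=1≠0 swap→a[2]=1 → slow++,fast++

slow=3, fast=8, a=[9, 7, 1, 0, 0, 0, 0, 0, 0, 9, 0, 2, 0, 5, 9, 0]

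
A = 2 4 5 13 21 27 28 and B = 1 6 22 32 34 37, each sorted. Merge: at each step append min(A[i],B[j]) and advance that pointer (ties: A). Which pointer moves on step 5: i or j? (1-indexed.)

j

[i=1,j=1] A[i]=2>B[j]=1 take 1 → j++
[i=1,j=2] A[i]=2<=B[j]=6 take 2 → i++
[i=2,j=2] A[i]=4<=B[j]=6 take 4 → i++
[i=3,j=2] A[i]=5<=B[j]=6 take 5 → i++
[i=4,j=2] A[i]=13>B[j]=6 take 6 → j++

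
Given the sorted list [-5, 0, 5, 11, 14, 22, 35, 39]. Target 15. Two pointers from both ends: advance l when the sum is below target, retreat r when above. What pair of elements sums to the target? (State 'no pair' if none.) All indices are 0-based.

[0,7] -5+39=34 >15 → r--
[0,6] -5+35=30 >15 → r--
[0,5] -5+22=17 >15 → r--
[0,4] -5+14=9 <15 → l++
[1,4] 0+14=14 <15 → l++
[2,4] 5+14=19 >15 → r--
[2,3] 5+11=16 >15 → r--

no pair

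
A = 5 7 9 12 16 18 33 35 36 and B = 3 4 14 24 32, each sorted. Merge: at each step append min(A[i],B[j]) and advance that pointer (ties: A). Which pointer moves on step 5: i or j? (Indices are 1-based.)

i

i=1 j=1: A[i]=5>B[j]=3 take 3, j++
i=1 j=2: A[i]=5>B[j]=4 take 4, j++
i=1 j=3: A[i]=5<=B[j]=14 take 5, i++
i=2 j=3: A[i]=7<=B[j]=14 take 7, i++
i=3 j=3: A[i]=9<=B[j]=14 take 9, i++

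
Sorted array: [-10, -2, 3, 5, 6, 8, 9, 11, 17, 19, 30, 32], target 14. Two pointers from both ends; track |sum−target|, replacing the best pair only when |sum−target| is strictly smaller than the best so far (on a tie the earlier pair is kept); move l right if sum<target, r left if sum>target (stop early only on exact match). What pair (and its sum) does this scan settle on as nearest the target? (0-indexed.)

[0,11] -10+32=22 d=8 * → r--
[0,10] -10+30=20 d=6 * → r--
[0,9] -10+19=9 d=5 * → l++
[1,9] -2+19=17 d=3 * → r--
[1,8] -2+17=15 d=1 * → r--
[1,7] -2+11=9 d=5 → l++
[2,7] 3+11=14 d=0 * → stop

pair (3, 11) with sum 14 (|Δ|=0)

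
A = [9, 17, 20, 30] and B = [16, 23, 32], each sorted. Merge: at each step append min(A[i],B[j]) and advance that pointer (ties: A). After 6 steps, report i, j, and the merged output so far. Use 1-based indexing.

i=5, j=3, merged so far=[9, 16, 17, 20, 23, 30]

[i=1,j=1] A[i]=9<=B[j]=16 take 9 → i++
[i=2,j=1] A[i]=17>B[j]=16 take 16 → j++
[i=2,j=2] A[i]=17<=B[j]=23 take 17 → i++
[i=3,j=2] A[i]=20<=B[j]=23 take 20 → i++
[i=4,j=2] A[i]=30>B[j]=23 take 23 → j++
[i=4,j=3] A[i]=30<=B[j]=32 take 30 → i++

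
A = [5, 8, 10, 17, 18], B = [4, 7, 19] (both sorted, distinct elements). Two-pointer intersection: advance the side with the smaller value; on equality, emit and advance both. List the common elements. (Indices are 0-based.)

intersection = []

[i=0,j=0] 5>4 → j++
[i=0,j=1] 5<7 → i++
[i=1,j=1] 8>7 → j++
[i=1,j=2] 8<19 → i++
[i=2,j=2] 10<19 → i++
[i=3,j=2] 17<19 → i++
[i=4,j=2] 18<19 → i++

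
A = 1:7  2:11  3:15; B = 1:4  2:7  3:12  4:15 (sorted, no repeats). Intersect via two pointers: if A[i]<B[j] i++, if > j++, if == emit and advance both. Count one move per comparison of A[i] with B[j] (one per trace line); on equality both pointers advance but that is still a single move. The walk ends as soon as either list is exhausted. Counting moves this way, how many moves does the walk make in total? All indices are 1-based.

i=1 j=1: 7>4, j++
i=1 j=2: 7==7 emit, i++,j++
i=2 j=3: 11<12, i++
i=3 j=3: 15>12, j++
i=3 j=4: 15==15 emit, i++,j++

5 moves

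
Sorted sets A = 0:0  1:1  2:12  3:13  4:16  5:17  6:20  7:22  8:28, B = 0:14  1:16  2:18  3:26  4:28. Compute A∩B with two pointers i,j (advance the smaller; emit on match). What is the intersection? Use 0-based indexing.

intersection = [16, 28]

i=0 j=0: 0<14, i++
i=1 j=0: 1<14, i++
i=2 j=0: 12<14, i++
i=3 j=0: 13<14, i++
i=4 j=0: 16>14, j++
i=4 j=1: 16==16 emit, i++,j++
i=5 j=2: 17<18, i++
i=6 j=2: 20>18, j++
i=6 j=3: 20<26, i++
i=7 j=3: 22<26, i++
i=8 j=3: 28>26, j++
i=8 j=4: 28==28 emit, i++,j++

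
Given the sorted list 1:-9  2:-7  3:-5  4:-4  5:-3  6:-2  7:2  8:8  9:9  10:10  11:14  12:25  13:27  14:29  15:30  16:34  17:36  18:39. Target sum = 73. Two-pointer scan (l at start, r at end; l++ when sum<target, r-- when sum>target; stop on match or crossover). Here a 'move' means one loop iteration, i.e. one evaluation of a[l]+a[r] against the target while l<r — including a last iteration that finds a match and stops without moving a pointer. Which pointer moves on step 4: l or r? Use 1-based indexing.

l

l=1 r=18: -9+39=30 <73, l++
l=2 r=18: -7+39=32 <73, l++
l=3 r=18: -5+39=34 <73, l++
l=4 r=18: -4+39=35 <73, l++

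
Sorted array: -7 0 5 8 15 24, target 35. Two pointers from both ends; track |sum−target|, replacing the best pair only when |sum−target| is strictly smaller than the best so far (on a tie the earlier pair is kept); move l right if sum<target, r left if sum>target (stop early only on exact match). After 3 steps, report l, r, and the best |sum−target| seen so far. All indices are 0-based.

[0,5] -7+24=17 d=18 * → l++
[1,5] 0+24=24 d=11 * → l++
[2,5] 5+24=29 d=6 * → l++

l=3, r=5, best |Δ|=6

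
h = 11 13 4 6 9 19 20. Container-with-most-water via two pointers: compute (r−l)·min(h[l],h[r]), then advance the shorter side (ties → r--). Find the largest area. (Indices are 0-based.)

[0,6] min(11,20)*6=66 best=66 * → l++
[1,6] min(13,20)*5=65 best=66 → l++
[2,6] min(4,20)*4=16 best=66 → l++
[3,6] min(6,20)*3=18 best=66 → l++
[4,6] min(9,20)*2=18 best=66 → l++
[5,6] min(19,20)*1=19 best=66 → l++

max area = 66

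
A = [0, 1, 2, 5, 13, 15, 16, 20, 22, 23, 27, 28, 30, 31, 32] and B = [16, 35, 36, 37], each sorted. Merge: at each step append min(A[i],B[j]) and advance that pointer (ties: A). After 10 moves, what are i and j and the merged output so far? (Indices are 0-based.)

i=9, j=1, merged so far=[0, 1, 2, 5, 13, 15, 16, 16, 20, 22]

[i=0,j=0] A[i]=0<=B[j]=16 take 0 → i++
[i=1,j=0] A[i]=1<=B[j]=16 take 1 → i++
[i=2,j=0] A[i]=2<=B[j]=16 take 2 → i++
[i=3,j=0] A[i]=5<=B[j]=16 take 5 → i++
[i=4,j=0] A[i]=13<=B[j]=16 take 13 → i++
[i=5,j=0] A[i]=15<=B[j]=16 take 15 → i++
[i=6,j=0] A[i]=16<=B[j]=16 take 16 → i++
[i=7,j=0] A[i]=20>B[j]=16 take 16 → j++
[i=7,j=1] A[i]=20<=B[j]=35 take 20 → i++
[i=8,j=1] A[i]=22<=B[j]=35 take 22 → i++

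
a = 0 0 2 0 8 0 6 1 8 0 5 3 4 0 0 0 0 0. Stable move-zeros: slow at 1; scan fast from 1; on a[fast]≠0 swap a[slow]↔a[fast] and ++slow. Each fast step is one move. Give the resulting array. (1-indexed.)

slow=1 fast=1: a[fast]=0, fast++
slow=1 fast=2: a[fast]=0, fast++
slow=1 fast=3: a[fast]=2≠0 swap→a[1]=2, slow++,fast++
slow=2 fast=4: a[fast]=0, fast++
slow=2 fast=5: a[fast]=8≠0 swap→a[2]=8, slow++,fast++
slow=3 fast=6: a[fast]=0, fast++
slow=3 fast=7: a[fast]=6≠0 swap→a[3]=6, slow++,fast++
slow=4 fast=8: a[fast]=1≠0 swap→a[4]=1, slow++,fast++
slow=5 fast=9: a[fast]=8≠0 swap→a[5]=8, slow++,fast++
slow=6 fast=10: a[fast]=0, fast++
slow=6 fast=11: a[fast]=5≠0 swap→a[6]=5, slow++,fast++
slow=7 fast=12: a[fast]=3≠0 swap→a[7]=3, slow++,fast++
slow=8 fast=13: a[fast]=4≠0 swap→a[8]=4, slow++,fast++
slow=9 fast=14: a[fast]=0, fast++
slow=9 fast=15: a[fast]=0, fast++
slow=9 fast=16: a[fast]=0, fast++
slow=9 fast=17: a[fast]=0, fast++
slow=9 fast=18: a[fast]=0, fast++

[2, 8, 6, 1, 8, 5, 3, 4, 0, 0, 0, 0, 0, 0, 0, 0, 0, 0]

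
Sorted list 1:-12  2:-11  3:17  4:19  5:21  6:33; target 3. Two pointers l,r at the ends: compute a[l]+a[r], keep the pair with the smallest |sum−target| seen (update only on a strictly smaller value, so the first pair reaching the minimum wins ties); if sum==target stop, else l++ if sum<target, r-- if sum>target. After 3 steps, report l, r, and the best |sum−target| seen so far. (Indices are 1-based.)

l=1 r=6: -12+33=21 d=18 *, r--
l=1 r=5: -12+21=9 d=6 *, r--
l=1 r=4: -12+19=7 d=4 *, r--

l=1, r=3, best |Δ|=4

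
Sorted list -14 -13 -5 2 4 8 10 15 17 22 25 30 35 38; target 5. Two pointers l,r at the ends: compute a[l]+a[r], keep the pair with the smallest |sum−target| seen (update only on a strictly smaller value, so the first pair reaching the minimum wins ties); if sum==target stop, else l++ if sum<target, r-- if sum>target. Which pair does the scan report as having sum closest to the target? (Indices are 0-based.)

[0,13] -14+38=24 d=19 * → r--
[0,12] -14+35=21 d=16 * → r--
[0,11] -14+30=16 d=11 * → r--
[0,10] -14+25=11 d=6 * → r--
[0,9] -14+22=8 d=3 * → r--
[0,8] -14+17=3 d=2 * → l++
[1,8] -13+17=4 d=1 * → l++
[2,8] -5+17=12 d=7 → r--
[2,7] -5+15=10 d=5 → r--
[2,6] -5+10=5 d=0 * → stop

pair (-5, 10) with sum 5 (|Δ|=0)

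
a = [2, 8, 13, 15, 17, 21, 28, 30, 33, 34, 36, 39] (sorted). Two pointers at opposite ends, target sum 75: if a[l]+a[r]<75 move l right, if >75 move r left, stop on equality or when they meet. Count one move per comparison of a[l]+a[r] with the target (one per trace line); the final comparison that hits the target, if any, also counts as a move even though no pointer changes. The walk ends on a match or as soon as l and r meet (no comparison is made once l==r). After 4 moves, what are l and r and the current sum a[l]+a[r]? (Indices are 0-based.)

l=0 r=11: 2+39=41 <75, l++
l=1 r=11: 8+39=47 <75, l++
l=2 r=11: 13+39=52 <75, l++
l=3 r=11: 15+39=54 <75, l++

l=4, r=11, sum=56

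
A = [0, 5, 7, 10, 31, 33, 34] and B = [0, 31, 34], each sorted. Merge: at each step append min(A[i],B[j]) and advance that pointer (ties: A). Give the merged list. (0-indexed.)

[i=0,j=0] A[i]=0<=B[j]=0 take 0 → i++
[i=1,j=0] A[i]=5>B[j]=0 take 0 → j++
[i=1,j=1] A[i]=5<=B[j]=31 take 5 → i++
[i=2,j=1] A[i]=7<=B[j]=31 take 7 → i++
[i=3,j=1] A[i]=10<=B[j]=31 take 10 → i++
[i=4,j=1] A[i]=31<=B[j]=31 take 31 → i++
[i=5,j=1] A[i]=33>B[j]=31 take 31 → j++
[i=5,j=2] A[i]=33<=B[j]=34 take 33 → i++
[i=6,j=2] A[i]=34<=B[j]=34 take 34 → i++
[i=7,j=2] A done, take B[j]=34 → j++

[0, 0, 5, 7, 10, 31, 31, 33, 34, 34]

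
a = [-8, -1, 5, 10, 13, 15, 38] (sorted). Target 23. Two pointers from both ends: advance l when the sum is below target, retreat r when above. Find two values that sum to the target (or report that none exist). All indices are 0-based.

[0,6] -8+38=30 >23 → r--
[0,5] -8+15=7 <23 → l++
[1,5] -1+15=14 <23 → l++
[2,5] 5+15=20 <23 → l++
[3,5] 10+15=25 >23 → r--
[3,4] 10+13=23 → found

(10, 13)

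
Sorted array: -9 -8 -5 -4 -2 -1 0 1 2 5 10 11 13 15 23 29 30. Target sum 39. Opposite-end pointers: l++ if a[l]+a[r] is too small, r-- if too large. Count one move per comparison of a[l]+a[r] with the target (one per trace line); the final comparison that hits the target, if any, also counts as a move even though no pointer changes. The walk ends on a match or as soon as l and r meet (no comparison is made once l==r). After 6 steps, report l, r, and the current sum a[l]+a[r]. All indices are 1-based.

l=7, r=17, sum=30

l=1 r=17: -9+30=21 <39, l++
l=2 r=17: -8+30=22 <39, l++
l=3 r=17: -5+30=25 <39, l++
l=4 r=17: -4+30=26 <39, l++
l=5 r=17: -2+30=28 <39, l++
l=6 r=17: -1+30=29 <39, l++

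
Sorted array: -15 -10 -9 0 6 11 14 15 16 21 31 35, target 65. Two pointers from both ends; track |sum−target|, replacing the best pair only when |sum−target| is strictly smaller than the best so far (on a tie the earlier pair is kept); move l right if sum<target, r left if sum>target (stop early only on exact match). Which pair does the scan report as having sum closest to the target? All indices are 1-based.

pair (31, 35) with sum 66 (|Δ|=1)

[1,12] -15+35=20 d=45 * → l++
[2,12] -10+35=25 d=40 * → l++
[3,12] -9+35=26 d=39 * → l++
[4,12] 0+35=35 d=30 * → l++
[5,12] 6+35=41 d=24 * → l++
[6,12] 11+35=46 d=19 * → l++
[7,12] 14+35=49 d=16 * → l++
[8,12] 15+35=50 d=15 * → l++
[9,12] 16+35=51 d=14 * → l++
[10,12] 21+35=56 d=9 * → l++
[11,12] 31+35=66 d=1 * → r--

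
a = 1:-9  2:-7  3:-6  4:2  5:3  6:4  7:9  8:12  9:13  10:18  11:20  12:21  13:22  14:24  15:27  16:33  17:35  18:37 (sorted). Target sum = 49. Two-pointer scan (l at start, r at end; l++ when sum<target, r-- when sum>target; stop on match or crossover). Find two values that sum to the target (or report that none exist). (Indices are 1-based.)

[1,18] -9+37=28 <49 → l++
[2,18] -7+37=30 <49 → l++
[3,18] -6+37=31 <49 → l++
[4,18] 2+37=39 <49 → l++
[5,18] 3+37=40 <49 → l++
[6,18] 4+37=41 <49 → l++
[7,18] 9+37=46 <49 → l++
[8,18] 12+37=49 → found

(12, 37)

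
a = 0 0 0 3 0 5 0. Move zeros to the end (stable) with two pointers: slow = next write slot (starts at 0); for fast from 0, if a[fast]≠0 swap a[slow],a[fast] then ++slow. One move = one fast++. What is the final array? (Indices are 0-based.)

slow=0 fast=0: a[fast]=0, fast++
slow=0 fast=1: a[fast]=0, fast++
slow=0 fast=2: a[fast]=0, fast++
slow=0 fast=3: a[fast]=3≠0 swap→a[0]=3, slow++,fast++
slow=1 fast=4: a[fast]=0, fast++
slow=1 fast=5: a[fast]=5≠0 swap→a[1]=5, slow++,fast++
slow=2 fast=6: a[fast]=0, fast++

[3, 5, 0, 0, 0, 0, 0]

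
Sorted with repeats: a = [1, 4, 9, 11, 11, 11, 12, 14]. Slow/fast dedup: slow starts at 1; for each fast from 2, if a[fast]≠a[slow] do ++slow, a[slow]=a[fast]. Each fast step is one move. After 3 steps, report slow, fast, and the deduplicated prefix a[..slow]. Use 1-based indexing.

slow=4, fast=5, prefix=[1, 4, 9, 11]

slow=1 fast=2: a[fast]=4≠a[slow]=1 write a[2]=4, slow++,fast++
slow=2 fast=3: a[fast]=9≠a[slow]=4 write a[3]=9, slow++,fast++
slow=3 fast=4: a[fast]=11≠a[slow]=9 write a[4]=11, slow++,fast++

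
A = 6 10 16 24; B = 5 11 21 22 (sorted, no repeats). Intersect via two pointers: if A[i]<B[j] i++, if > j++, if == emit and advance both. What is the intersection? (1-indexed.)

i=1 j=1: 6>5, j++
i=1 j=2: 6<11, i++
i=2 j=2: 10<11, i++
i=3 j=2: 16>11, j++
i=3 j=3: 16<21, i++
i=4 j=3: 24>21, j++
i=4 j=4: 24>22, j++

intersection = []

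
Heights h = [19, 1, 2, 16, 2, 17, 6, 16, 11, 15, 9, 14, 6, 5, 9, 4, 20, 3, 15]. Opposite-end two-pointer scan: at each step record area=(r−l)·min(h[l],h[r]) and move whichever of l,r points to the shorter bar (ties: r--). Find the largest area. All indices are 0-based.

[0,18] min(19,15)*18=270 best=270 * → r--
[0,17] min(19,3)*17=51 best=270 → r--
[0,16] min(19,20)*16=304 best=304 * → l++
[1,16] min(1,20)*15=15 best=304 → l++
[2,16] min(2,20)*14=28 best=304 → l++
[3,16] min(16,20)*13=208 best=304 → l++
[4,16] min(2,20)*12=24 best=304 → l++
[5,16] min(17,20)*11=187 best=304 → l++
[6,16] min(6,20)*10=60 best=304 → l++
[7,16] min(16,20)*9=144 best=304 → l++
[8,16] min(11,20)*8=88 best=304 → l++
[9,16] min(15,20)*7=105 best=304 → l++
[10,16] min(9,20)*6=54 best=304 → l++
[11,16] min(14,20)*5=70 best=304 → l++
[12,16] min(6,20)*4=24 best=304 → l++
[13,16] min(5,20)*3=15 best=304 → l++
[14,16] min(9,20)*2=18 best=304 → l++
[15,16] min(4,20)*1=4 best=304 → l++

max area = 304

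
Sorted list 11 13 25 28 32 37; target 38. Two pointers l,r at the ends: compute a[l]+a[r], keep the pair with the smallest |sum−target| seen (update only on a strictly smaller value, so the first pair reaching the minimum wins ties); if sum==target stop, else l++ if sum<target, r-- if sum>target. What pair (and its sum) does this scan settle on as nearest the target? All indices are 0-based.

pair (13, 25) with sum 38 (|Δ|=0)

l=0 r=5: 11+37=48 d=10 *, r--
l=0 r=4: 11+32=43 d=5 *, r--
l=0 r=3: 11+28=39 d=1 *, r--
l=0 r=2: 11+25=36 d=2, l++
l=1 r=2: 13+25=38 d=0 *, stop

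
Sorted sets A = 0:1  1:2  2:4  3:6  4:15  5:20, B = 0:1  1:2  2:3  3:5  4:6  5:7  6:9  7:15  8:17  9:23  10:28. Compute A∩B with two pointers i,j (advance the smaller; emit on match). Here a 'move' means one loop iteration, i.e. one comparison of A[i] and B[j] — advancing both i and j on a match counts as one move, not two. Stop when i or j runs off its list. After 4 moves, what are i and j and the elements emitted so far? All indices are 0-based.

[i=0,j=0] 1==1 emit → i++,j++
[i=1,j=1] 2==2 emit → i++,j++
[i=2,j=2] 4>3 → j++
[i=2,j=3] 4<5 → i++

i=3, j=3, emitted=[1, 2]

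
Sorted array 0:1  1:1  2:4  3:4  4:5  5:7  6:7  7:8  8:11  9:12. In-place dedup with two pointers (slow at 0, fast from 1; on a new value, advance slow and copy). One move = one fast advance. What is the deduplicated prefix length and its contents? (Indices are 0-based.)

length 7; prefix = [1, 4, 5, 7, 8, 11, 12]

(s=0,f=1) a[fast]=1=a[slow] dup → fast++
(s=0,f=2) a[fast]=4≠a[slow]=1 write a[1]=4 → slow++,fast++
(s=1,f=3) a[fast]=4=a[slow] dup → fast++
(s=1,f=4) a[fast]=5≠a[slow]=4 write a[2]=5 → slow++,fast++
(s=2,f=5) a[fast]=7≠a[slow]=5 write a[3]=7 → slow++,fast++
(s=3,f=6) a[fast]=7=a[slow] dup → fast++
(s=3,f=7) a[fast]=8≠a[slow]=7 write a[4]=8 → slow++,fast++
(s=4,f=8) a[fast]=11≠a[slow]=8 write a[5]=11 → slow++,fast++
(s=5,f=9) a[fast]=12≠a[slow]=11 write a[6]=12 → slow++,fast++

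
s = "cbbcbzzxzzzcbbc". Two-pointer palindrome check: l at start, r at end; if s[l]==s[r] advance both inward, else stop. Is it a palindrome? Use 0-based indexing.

l=0 r=14: 'c'=='c', l++,r--
l=1 r=13: 'b'=='b', l++,r--
l=2 r=12: 'b'=='b', l++,r--
l=3 r=11: 'c'=='c', l++,r--
l=4 r=10: 'b'!='z', stop

not a palindrome (mismatch at 4,10)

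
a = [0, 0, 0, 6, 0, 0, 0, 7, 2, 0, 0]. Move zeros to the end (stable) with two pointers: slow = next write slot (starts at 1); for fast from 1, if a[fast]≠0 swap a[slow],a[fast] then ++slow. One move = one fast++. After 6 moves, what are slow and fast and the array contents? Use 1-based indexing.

slow=2, fast=7, a=[6, 0, 0, 0, 0, 0, 0, 7, 2, 0, 0]

slow=1 fast=1: a[fast]=0, fast++
slow=1 fast=2: a[fast]=0, fast++
slow=1 fast=3: a[fast]=0, fast++
slow=1 fast=4: a[fast]=6≠0 swap→a[1]=6, slow++,fast++
slow=2 fast=5: a[fast]=0, fast++
slow=2 fast=6: a[fast]=0, fast++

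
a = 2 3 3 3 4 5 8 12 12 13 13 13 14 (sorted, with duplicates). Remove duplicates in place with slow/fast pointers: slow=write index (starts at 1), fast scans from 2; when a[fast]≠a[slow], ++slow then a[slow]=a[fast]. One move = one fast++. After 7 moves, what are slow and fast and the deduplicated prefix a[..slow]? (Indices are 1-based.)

slow=6, fast=9, prefix=[2, 3, 4, 5, 8, 12]

slow=1 fast=2: a[fast]=3≠a[slow]=2 write a[2]=3, slow++,fast++
slow=2 fast=3: a[fast]=3=a[slow] dup, fast++
slow=2 fast=4: a[fast]=3=a[slow] dup, fast++
slow=2 fast=5: a[fast]=4≠a[slow]=3 write a[3]=4, slow++,fast++
slow=3 fast=6: a[fast]=5≠a[slow]=4 write a[4]=5, slow++,fast++
slow=4 fast=7: a[fast]=8≠a[slow]=5 write a[5]=8, slow++,fast++
slow=5 fast=8: a[fast]=12≠a[slow]=8 write a[6]=12, slow++,fast++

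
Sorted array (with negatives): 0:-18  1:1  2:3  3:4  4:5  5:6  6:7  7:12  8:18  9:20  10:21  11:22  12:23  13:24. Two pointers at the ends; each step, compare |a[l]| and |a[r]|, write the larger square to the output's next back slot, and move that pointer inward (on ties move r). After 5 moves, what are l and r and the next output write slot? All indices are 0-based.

l=0 r=13: |-18|<=|24| out[13]=576, r--
l=0 r=12: |-18|<=|23| out[12]=529, r--
l=0 r=11: |-18|<=|22| out[11]=484, r--
l=0 r=10: |-18|<=|21| out[10]=441, r--
l=0 r=9: |-18|<=|20| out[9]=400, r--

l=0, r=8, next write slot=8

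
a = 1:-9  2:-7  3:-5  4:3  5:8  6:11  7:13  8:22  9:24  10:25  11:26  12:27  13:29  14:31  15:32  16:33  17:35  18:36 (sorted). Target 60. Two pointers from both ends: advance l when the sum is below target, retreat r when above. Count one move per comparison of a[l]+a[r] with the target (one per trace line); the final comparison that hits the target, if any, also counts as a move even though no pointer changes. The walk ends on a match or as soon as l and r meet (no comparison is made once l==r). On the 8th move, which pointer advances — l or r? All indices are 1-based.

l

[1,18] -9+36=27 <60 → l++
[2,18] -7+36=29 <60 → l++
[3,18] -5+36=31 <60 → l++
[4,18] 3+36=39 <60 → l++
[5,18] 8+36=44 <60 → l++
[6,18] 11+36=47 <60 → l++
[7,18] 13+36=49 <60 → l++
[8,18] 22+36=58 <60 → l++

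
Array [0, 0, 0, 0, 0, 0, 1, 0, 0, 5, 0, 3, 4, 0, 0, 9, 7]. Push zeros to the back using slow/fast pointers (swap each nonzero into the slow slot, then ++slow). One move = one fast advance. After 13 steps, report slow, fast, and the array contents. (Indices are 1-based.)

slow=5, fast=14, a=[1, 5, 3, 4, 0, 0, 0, 0, 0, 0, 0, 0, 0, 0, 0, 9, 7]

(s=1,f=1) a[fast]=0 → fast++
(s=1,f=2) a[fast]=0 → fast++
(s=1,f=3) a[fast]=0 → fast++
(s=1,f=4) a[fast]=0 → fast++
(s=1,f=5) a[fast]=0 → fast++
(s=1,f=6) a[fast]=0 → fast++
(s=1,f=7) a[fast]=1≠0 swap→a[1]=1 → slow++,fast++
(s=2,f=8) a[fast]=0 → fast++
(s=2,f=9) a[fast]=0 → fast++
(s=2,f=10) a[fast]=5≠0 swap→a[2]=5 → slow++,fast++
(s=3,f=11) a[fast]=0 → fast++
(s=3,f=12) a[fast]=3≠0 swap→a[3]=3 → slow++,fast++
(s=4,f=13) a[fast]=4≠0 swap→a[4]=4 → slow++,fast++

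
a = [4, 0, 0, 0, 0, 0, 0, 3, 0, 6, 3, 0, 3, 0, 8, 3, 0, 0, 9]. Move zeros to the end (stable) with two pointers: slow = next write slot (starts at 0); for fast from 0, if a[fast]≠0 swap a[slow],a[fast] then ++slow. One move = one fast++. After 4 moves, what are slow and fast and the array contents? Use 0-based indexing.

slow=0 fast=0: a[fast]=4≠0 swap→a[0]=4, slow++,fast++
slow=1 fast=1: a[fast]=0, fast++
slow=1 fast=2: a[fast]=0, fast++
slow=1 fast=3: a[fast]=0, fast++

slow=1, fast=4, a=[4, 0, 0, 0, 0, 0, 0, 3, 0, 6, 3, 0, 3, 0, 8, 3, 0, 0, 9]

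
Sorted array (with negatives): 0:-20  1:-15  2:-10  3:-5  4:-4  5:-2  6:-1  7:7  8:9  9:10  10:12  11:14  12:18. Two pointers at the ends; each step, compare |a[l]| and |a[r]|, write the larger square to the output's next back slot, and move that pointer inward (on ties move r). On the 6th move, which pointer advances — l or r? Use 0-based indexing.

l=0 r=12: |-20|>|18| out[12]=400, l++
l=1 r=12: |-15|<=|18| out[11]=324, r--
l=1 r=11: |-15|>|14| out[10]=225, l++
l=2 r=11: |-10|<=|14| out[9]=196, r--
l=2 r=10: |-10|<=|12| out[8]=144, r--
l=2 r=9: |-10|<=|10| out[7]=100, r--

r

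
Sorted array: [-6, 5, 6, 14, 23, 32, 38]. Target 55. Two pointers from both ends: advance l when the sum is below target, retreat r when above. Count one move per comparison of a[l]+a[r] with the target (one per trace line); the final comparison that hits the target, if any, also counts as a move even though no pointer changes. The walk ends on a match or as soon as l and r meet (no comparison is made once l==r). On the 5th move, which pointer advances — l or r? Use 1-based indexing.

[1,7] -6+38=32 <55 → l++
[2,7] 5+38=43 <55 → l++
[3,7] 6+38=44 <55 → l++
[4,7] 14+38=52 <55 → l++
[5,7] 23+38=61 >55 → r--

r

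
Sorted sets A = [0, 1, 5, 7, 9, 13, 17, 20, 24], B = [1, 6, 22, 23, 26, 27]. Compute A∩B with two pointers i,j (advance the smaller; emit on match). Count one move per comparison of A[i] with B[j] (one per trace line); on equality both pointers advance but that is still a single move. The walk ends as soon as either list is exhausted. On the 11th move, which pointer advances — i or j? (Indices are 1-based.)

i=1 j=1: 0<1, i++
i=2 j=1: 1==1 emit, i++,j++
i=3 j=2: 5<6, i++
i=4 j=2: 7>6, j++
i=4 j=3: 7<22, i++
i=5 j=3: 9<22, i++
i=6 j=3: 13<22, i++
i=7 j=3: 17<22, i++
i=8 j=3: 20<22, i++
i=9 j=3: 24>22, j++
i=9 j=4: 24>23, j++

j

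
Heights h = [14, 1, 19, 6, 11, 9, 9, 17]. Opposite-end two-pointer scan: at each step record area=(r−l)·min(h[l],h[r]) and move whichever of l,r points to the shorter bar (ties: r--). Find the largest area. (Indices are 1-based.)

max area = 98

l=1 r=8: min(14,17)*7=98 best=98 *, l++
l=2 r=8: min(1,17)*6=6 best=98, l++
l=3 r=8: min(19,17)*5=85 best=98, r--
l=3 r=7: min(19,9)*4=36 best=98, r--
l=3 r=6: min(19,9)*3=27 best=98, r--
l=3 r=5: min(19,11)*2=22 best=98, r--
l=3 r=4: min(19,6)*1=6 best=98, r--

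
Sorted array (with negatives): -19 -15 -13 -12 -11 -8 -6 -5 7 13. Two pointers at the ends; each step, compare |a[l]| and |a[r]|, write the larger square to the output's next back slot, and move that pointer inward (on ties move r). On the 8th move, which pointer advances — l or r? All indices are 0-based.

l=0 r=9: |-19|>|13| out[9]=361, l++
l=1 r=9: |-15|>|13| out[8]=225, l++
l=2 r=9: |-13|<=|13| out[7]=169, r--
l=2 r=8: |-13|>|7| out[6]=169, l++
l=3 r=8: |-12|>|7| out[5]=144, l++
l=4 r=8: |-11|>|7| out[4]=121, l++
l=5 r=8: |-8|>|7| out[3]=64, l++
l=6 r=8: |-6|<=|7| out[2]=49, r--

r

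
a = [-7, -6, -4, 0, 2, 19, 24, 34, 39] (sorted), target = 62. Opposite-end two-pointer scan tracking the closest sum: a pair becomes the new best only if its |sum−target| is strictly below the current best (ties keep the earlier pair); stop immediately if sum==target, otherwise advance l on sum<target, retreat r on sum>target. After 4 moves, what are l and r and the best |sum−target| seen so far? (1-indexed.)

l=5, r=9, best |Δ|=23

l=1 r=9: -7+39=32 d=30 *, l++
l=2 r=9: -6+39=33 d=29 *, l++
l=3 r=9: -4+39=35 d=27 *, l++
l=4 r=9: 0+39=39 d=23 *, l++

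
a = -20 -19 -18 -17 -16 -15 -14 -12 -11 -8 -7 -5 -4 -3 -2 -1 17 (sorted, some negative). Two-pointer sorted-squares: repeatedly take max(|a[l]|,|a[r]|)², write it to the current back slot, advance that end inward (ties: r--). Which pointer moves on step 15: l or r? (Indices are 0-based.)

l=0 r=16: |-20|>|17| out[16]=400, l++
l=1 r=16: |-19|>|17| out[15]=361, l++
l=2 r=16: |-18|>|17| out[14]=324, l++
l=3 r=16: |-17|<=|17| out[13]=289, r--
l=3 r=15: |-17|>|-1| out[12]=289, l++
l=4 r=15: |-16|>|-1| out[11]=256, l++
l=5 r=15: |-15|>|-1| out[10]=225, l++
l=6 r=15: |-14|>|-1| out[9]=196, l++
l=7 r=15: |-12|>|-1| out[8]=144, l++
l=8 r=15: |-11|>|-1| out[7]=121, l++
l=9 r=15: |-8|>|-1| out[6]=64, l++
l=10 r=15: |-7|>|-1| out[5]=49, l++
l=11 r=15: |-5|>|-1| out[4]=25, l++
l=12 r=15: |-4|>|-1| out[3]=16, l++
l=13 r=15: |-3|>|-1| out[2]=9, l++

l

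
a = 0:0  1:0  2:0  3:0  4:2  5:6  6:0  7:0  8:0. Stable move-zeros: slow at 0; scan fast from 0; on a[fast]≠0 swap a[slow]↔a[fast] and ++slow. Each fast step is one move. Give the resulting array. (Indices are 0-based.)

slow=0 fast=0: a[fast]=0, fast++
slow=0 fast=1: a[fast]=0, fast++
slow=0 fast=2: a[fast]=0, fast++
slow=0 fast=3: a[fast]=0, fast++
slow=0 fast=4: a[fast]=2≠0 swap→a[0]=2, slow++,fast++
slow=1 fast=5: a[fast]=6≠0 swap→a[1]=6, slow++,fast++
slow=2 fast=6: a[fast]=0, fast++
slow=2 fast=7: a[fast]=0, fast++
slow=2 fast=8: a[fast]=0, fast++

[2, 6, 0, 0, 0, 0, 0, 0, 0]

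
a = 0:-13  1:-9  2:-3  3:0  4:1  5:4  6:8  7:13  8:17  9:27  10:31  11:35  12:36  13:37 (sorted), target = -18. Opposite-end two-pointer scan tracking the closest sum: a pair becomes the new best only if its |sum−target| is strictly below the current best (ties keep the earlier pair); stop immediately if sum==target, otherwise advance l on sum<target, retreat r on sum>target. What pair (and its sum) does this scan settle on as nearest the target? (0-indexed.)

pair (-13, -3) with sum -16 (|Δ|=2)

l=0 r=13: -13+37=24 d=42 *, r--
l=0 r=12: -13+36=23 d=41 *, r--
l=0 r=11: -13+35=22 d=40 *, r--
l=0 r=10: -13+31=18 d=36 *, r--
l=0 r=9: -13+27=14 d=32 *, r--
l=0 r=8: -13+17=4 d=22 *, r--
l=0 r=7: -13+13=0 d=18 *, r--
l=0 r=6: -13+8=-5 d=13 *, r--
l=0 r=5: -13+4=-9 d=9 *, r--
l=0 r=4: -13+1=-12 d=6 *, r--
l=0 r=3: -13+0=-13 d=5 *, r--
l=0 r=2: -13+-3=-16 d=2 *, r--
l=0 r=1: -13+-9=-22 d=4, l++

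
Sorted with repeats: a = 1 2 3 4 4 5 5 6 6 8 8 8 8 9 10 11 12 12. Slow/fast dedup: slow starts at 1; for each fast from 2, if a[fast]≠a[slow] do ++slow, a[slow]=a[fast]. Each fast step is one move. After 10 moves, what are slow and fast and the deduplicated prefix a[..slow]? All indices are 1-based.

(s=1,f=2) a[fast]=2≠a[slow]=1 write a[2]=2 → slow++,fast++
(s=2,f=3) a[fast]=3≠a[slow]=2 write a[3]=3 → slow++,fast++
(s=3,f=4) a[fast]=4≠a[slow]=3 write a[4]=4 → slow++,fast++
(s=4,f=5) a[fast]=4=a[slow] dup → fast++
(s=4,f=6) a[fast]=5≠a[slow]=4 write a[5]=5 → slow++,fast++
(s=5,f=7) a[fast]=5=a[slow] dup → fast++
(s=5,f=8) a[fast]=6≠a[slow]=5 write a[6]=6 → slow++,fast++
(s=6,f=9) a[fast]=6=a[slow] dup → fast++
(s=6,f=10) a[fast]=8≠a[slow]=6 write a[7]=8 → slow++,fast++
(s=7,f=11) a[fast]=8=a[slow] dup → fast++

slow=7, fast=12, prefix=[1, 2, 3, 4, 5, 6, 8]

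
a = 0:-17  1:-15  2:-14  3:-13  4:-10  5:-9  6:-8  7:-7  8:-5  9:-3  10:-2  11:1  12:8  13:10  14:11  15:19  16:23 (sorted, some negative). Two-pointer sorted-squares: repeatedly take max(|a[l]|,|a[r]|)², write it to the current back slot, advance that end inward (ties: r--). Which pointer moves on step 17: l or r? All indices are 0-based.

l=0 r=16: |-17|<=|23| out[16]=529, r--
l=0 r=15: |-17|<=|19| out[15]=361, r--
l=0 r=14: |-17|>|11| out[14]=289, l++
l=1 r=14: |-15|>|11| out[13]=225, l++
l=2 r=14: |-14|>|11| out[12]=196, l++
l=3 r=14: |-13|>|11| out[11]=169, l++
l=4 r=14: |-10|<=|11| out[10]=121, r--
l=4 r=13: |-10|<=|10| out[9]=100, r--
l=4 r=12: |-10|>|8| out[8]=100, l++
l=5 r=12: |-9|>|8| out[7]=81, l++
l=6 r=12: |-8|<=|8| out[6]=64, r--
l=6 r=11: |-8|>|1| out[5]=64, l++
l=7 r=11: |-7|>|1| out[4]=49, l++
l=8 r=11: |-5|>|1| out[3]=25, l++
l=9 r=11: |-3|>|1| out[2]=9, l++
l=10 r=11: |-2|>|1| out[1]=4, l++
l=11 r=11: |1|<=|1| out[0]=1, r--

r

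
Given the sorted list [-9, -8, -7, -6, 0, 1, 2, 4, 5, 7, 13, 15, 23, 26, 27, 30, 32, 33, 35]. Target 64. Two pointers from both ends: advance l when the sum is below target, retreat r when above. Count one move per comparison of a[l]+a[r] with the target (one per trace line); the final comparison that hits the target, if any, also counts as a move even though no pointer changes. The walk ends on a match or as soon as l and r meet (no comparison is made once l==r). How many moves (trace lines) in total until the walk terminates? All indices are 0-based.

l=0 r=18: -9+35=26 <64, l++
l=1 r=18: -8+35=27 <64, l++
l=2 r=18: -7+35=28 <64, l++
l=3 r=18: -6+35=29 <64, l++
l=4 r=18: 0+35=35 <64, l++
l=5 r=18: 1+35=36 <64, l++
l=6 r=18: 2+35=37 <64, l++
l=7 r=18: 4+35=39 <64, l++
l=8 r=18: 5+35=40 <64, l++
l=9 r=18: 7+35=42 <64, l++
l=10 r=18: 13+35=48 <64, l++
l=11 r=18: 15+35=50 <64, l++
l=12 r=18: 23+35=58 <64, l++
l=13 r=18: 26+35=61 <64, l++
l=14 r=18: 27+35=62 <64, l++
l=15 r=18: 30+35=65 >64, r--
l=15 r=17: 30+33=63 <64, l++
l=16 r=17: 32+33=65 >64, r--

18 moves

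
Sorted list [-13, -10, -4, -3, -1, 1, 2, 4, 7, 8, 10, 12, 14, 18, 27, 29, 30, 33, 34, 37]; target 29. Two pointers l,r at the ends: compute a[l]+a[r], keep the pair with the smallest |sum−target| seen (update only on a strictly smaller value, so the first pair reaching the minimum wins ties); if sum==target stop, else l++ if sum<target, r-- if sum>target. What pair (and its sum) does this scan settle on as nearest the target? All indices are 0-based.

l=0 r=19: -13+37=24 d=5 *, l++
l=1 r=19: -10+37=27 d=2 *, l++
l=2 r=19: -4+37=33 d=4, r--
l=2 r=18: -4+34=30 d=1 *, r--
l=2 r=17: -4+33=29 d=0 *, stop

pair (-4, 33) with sum 29 (|Δ|=0)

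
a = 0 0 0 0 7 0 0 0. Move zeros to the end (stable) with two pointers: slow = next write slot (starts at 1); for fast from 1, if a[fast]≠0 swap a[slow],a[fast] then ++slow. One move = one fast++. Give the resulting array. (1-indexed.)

[7, 0, 0, 0, 0, 0, 0, 0]

(s=1,f=1) a[fast]=0 → fast++
(s=1,f=2) a[fast]=0 → fast++
(s=1,f=3) a[fast]=0 → fast++
(s=1,f=4) a[fast]=0 → fast++
(s=1,f=5) a[fast]=7≠0 swap→a[1]=7 → slow++,fast++
(s=2,f=6) a[fast]=0 → fast++
(s=2,f=7) a[fast]=0 → fast++
(s=2,f=8) a[fast]=0 → fast++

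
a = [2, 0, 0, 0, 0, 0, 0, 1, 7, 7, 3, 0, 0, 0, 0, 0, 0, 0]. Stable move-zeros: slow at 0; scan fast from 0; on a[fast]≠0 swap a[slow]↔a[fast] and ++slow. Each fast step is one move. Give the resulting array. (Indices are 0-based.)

[2, 1, 7, 7, 3, 0, 0, 0, 0, 0, 0, 0, 0, 0, 0, 0, 0, 0]

slow=0 fast=0: a[fast]=2≠0 swap→a[0]=2, slow++,fast++
slow=1 fast=1: a[fast]=0, fast++
slow=1 fast=2: a[fast]=0, fast++
slow=1 fast=3: a[fast]=0, fast++
slow=1 fast=4: a[fast]=0, fast++
slow=1 fast=5: a[fast]=0, fast++
slow=1 fast=6: a[fast]=0, fast++
slow=1 fast=7: a[fast]=1≠0 swap→a[1]=1, slow++,fast++
slow=2 fast=8: a[fast]=7≠0 swap→a[2]=7, slow++,fast++
slow=3 fast=9: a[fast]=7≠0 swap→a[3]=7, slow++,fast++
slow=4 fast=10: a[fast]=3≠0 swap→a[4]=3, slow++,fast++
slow=5 fast=11: a[fast]=0, fast++
slow=5 fast=12: a[fast]=0, fast++
slow=5 fast=13: a[fast]=0, fast++
slow=5 fast=14: a[fast]=0, fast++
slow=5 fast=15: a[fast]=0, fast++
slow=5 fast=16: a[fast]=0, fast++
slow=5 fast=17: a[fast]=0, fast++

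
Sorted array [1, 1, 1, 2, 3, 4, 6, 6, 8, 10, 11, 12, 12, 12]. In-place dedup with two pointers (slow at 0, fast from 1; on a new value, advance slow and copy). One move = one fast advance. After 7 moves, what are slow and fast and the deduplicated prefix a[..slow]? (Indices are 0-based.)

slow=4, fast=8, prefix=[1, 2, 3, 4, 6]

(s=0,f=1) a[fast]=1=a[slow] dup → fast++
(s=0,f=2) a[fast]=1=a[slow] dup → fast++
(s=0,f=3) a[fast]=2≠a[slow]=1 write a[1]=2 → slow++,fast++
(s=1,f=4) a[fast]=3≠a[slow]=2 write a[2]=3 → slow++,fast++
(s=2,f=5) a[fast]=4≠a[slow]=3 write a[3]=4 → slow++,fast++
(s=3,f=6) a[fast]=6≠a[slow]=4 write a[4]=6 → slow++,fast++
(s=4,f=7) a[fast]=6=a[slow] dup → fast++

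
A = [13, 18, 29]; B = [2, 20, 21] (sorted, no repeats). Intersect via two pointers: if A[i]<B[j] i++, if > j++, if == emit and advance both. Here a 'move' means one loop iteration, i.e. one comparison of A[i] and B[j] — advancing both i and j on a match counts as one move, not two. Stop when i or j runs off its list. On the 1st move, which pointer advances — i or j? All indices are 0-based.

i=0 j=0: 13>2, j++

j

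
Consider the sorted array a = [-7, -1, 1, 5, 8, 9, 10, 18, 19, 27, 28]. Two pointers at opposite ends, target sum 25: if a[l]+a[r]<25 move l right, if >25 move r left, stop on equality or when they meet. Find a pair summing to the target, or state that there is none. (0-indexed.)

no pair

l=0 r=10: -7+28=21 <25, l++
l=1 r=10: -1+28=27 >25, r--
l=1 r=9: -1+27=26 >25, r--
l=1 r=8: -1+19=18 <25, l++
l=2 r=8: 1+19=20 <25, l++
l=3 r=8: 5+19=24 <25, l++
l=4 r=8: 8+19=27 >25, r--
l=4 r=7: 8+18=26 >25, r--
l=4 r=6: 8+10=18 <25, l++
l=5 r=6: 9+10=19 <25, l++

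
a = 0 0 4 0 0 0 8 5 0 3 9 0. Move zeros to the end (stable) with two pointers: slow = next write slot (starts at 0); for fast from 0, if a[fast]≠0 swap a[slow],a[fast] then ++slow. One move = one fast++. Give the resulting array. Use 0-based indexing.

(s=0,f=0) a[fast]=0 → fast++
(s=0,f=1) a[fast]=0 → fast++
(s=0,f=2) a[fast]=4≠0 swap→a[0]=4 → slow++,fast++
(s=1,f=3) a[fast]=0 → fast++
(s=1,f=4) a[fast]=0 → fast++
(s=1,f=5) a[fast]=0 → fast++
(s=1,f=6) a[fast]=8≠0 swap→a[1]=8 → slow++,fast++
(s=2,f=7) a[fast]=5≠0 swap→a[2]=5 → slow++,fast++
(s=3,f=8) a[fast]=0 → fast++
(s=3,f=9) a[fast]=3≠0 swap→a[3]=3 → slow++,fast++
(s=4,f=10) a[fast]=9≠0 swap→a[4]=9 → slow++,fast++
(s=5,f=11) a[fast]=0 → fast++

[4, 8, 5, 3, 9, 0, 0, 0, 0, 0, 0, 0]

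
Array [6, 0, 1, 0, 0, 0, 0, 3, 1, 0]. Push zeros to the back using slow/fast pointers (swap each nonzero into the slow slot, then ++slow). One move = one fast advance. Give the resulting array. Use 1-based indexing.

[6, 1, 3, 1, 0, 0, 0, 0, 0, 0]

(s=1,f=1) a[fast]=6≠0 swap→a[1]=6 → slow++,fast++
(s=2,f=2) a[fast]=0 → fast++
(s=2,f=3) a[fast]=1≠0 swap→a[2]=1 → slow++,fast++
(s=3,f=4) a[fast]=0 → fast++
(s=3,f=5) a[fast]=0 → fast++
(s=3,f=6) a[fast]=0 → fast++
(s=3,f=7) a[fast]=0 → fast++
(s=3,f=8) a[fast]=3≠0 swap→a[3]=3 → slow++,fast++
(s=4,f=9) a[fast]=1≠0 swap→a[4]=1 → slow++,fast++
(s=5,f=10) a[fast]=0 → fast++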